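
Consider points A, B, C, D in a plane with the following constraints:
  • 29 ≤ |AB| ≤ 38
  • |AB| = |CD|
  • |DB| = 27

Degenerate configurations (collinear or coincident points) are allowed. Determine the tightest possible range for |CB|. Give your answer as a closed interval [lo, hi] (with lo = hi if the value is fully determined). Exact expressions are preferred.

|CB| ∈ [2, 65]  (≈ [2.0000, 65.0000])

|AB| ∈ [29, 38]
|BD| ∈ {27}
|CD| ∈ [29, 38]
|AD| ∈ [2, 65]
|BC| ∈ [2, 65]
|AC| ∈ [0, 103]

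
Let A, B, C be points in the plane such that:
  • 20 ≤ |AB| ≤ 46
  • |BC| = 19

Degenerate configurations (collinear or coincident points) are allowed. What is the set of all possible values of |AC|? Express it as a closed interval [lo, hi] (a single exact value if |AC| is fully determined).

|AC| ∈ [1, 65]  (≈ [1.0000, 65.0000])

|AB| ∈ [20, 46]
|BC| ∈ {19}
|AC| ∈ [1, 65]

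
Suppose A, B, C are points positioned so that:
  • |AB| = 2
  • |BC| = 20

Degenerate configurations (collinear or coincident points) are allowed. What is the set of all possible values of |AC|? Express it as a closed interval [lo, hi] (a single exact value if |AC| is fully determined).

|AB| ∈ {2}
|BC| ∈ {20}
|AC| ∈ [18, 22]

|AC| ∈ [18, 22]  (≈ [18.0000, 22.0000])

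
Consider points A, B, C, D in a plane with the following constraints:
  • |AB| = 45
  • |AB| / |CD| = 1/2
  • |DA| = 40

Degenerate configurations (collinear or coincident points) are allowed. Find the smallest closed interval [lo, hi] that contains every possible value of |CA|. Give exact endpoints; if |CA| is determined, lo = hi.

|CA| ∈ [50, 130]  (≈ [50.0000, 130.0000])

|AB| ∈ {45}
|AD| ∈ {40}
|CD| ∈ {90}
|BD| ∈ [5, 85]
|AC| ∈ [50, 130]
|BC| ∈ [5, 175]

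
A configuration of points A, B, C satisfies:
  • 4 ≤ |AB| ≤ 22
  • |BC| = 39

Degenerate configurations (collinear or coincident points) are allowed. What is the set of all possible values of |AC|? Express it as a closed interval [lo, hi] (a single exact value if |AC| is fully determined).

|AB| ∈ [4, 22]
|BC| ∈ {39}
|AC| ∈ [17, 61]

|AC| ∈ [17, 61]  (≈ [17.0000, 61.0000])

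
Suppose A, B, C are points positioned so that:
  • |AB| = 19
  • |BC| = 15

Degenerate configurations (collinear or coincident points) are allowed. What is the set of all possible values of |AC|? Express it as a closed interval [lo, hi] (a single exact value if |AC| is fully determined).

|AC| ∈ [4, 34]  (≈ [4.0000, 34.0000])

|AB| ∈ {19}
|BC| ∈ {15}
|AC| ∈ [4, 34]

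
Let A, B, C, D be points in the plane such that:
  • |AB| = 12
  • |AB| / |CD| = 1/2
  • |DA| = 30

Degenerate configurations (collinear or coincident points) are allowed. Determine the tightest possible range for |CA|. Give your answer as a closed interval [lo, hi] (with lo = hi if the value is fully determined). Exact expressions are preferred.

|AB| ∈ {12}
|AD| ∈ {30}
|CD| ∈ {24}
|BD| ∈ [18, 42]
|AC| ∈ [6, 54]
|BC| ∈ [0, 66]

|CA| ∈ [6, 54]  (≈ [6.0000, 54.0000])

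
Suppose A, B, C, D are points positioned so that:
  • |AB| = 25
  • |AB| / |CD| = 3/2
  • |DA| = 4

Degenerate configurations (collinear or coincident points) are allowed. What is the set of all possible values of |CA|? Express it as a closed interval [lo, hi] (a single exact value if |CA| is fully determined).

|AB| ∈ {25}
|AD| ∈ {4}
|CD| ∈ {50/3}
|BD| ∈ [21, 29]
|AC| ∈ [38/3, 62/3]
|BC| ∈ [13/3, 137/3]

|CA| ∈ [38/3, 62/3]  (≈ [12.6667, 20.6667])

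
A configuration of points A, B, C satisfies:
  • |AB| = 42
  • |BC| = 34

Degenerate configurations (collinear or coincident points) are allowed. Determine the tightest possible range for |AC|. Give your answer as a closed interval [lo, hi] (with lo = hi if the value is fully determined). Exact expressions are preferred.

|AB| ∈ {42}
|BC| ∈ {34}
|AC| ∈ [8, 76]

|AC| ∈ [8, 76]  (≈ [8.0000, 76.0000])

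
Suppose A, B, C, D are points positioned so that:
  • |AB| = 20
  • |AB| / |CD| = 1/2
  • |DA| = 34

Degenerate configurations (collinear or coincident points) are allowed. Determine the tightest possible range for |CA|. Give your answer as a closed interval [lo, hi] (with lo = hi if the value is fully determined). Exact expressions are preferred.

|CA| ∈ [6, 74]  (≈ [6.0000, 74.0000])

|AB| ∈ {20}
|AD| ∈ {34}
|CD| ∈ {40}
|BD| ∈ [14, 54]
|AC| ∈ [6, 74]
|BC| ∈ [0, 94]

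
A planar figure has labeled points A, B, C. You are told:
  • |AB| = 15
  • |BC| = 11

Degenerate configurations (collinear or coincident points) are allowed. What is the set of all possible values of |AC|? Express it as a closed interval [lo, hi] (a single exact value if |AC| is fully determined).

|AC| ∈ [4, 26]  (≈ [4.0000, 26.0000])

|AB| ∈ {15}
|BC| ∈ {11}
|AC| ∈ [4, 26]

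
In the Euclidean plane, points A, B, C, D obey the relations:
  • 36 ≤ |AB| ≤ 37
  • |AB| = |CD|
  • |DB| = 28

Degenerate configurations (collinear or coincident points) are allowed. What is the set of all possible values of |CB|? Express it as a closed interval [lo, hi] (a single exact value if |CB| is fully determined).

|CB| ∈ [8, 65]  (≈ [8.0000, 65.0000])

|AB| ∈ [36, 37]
|BD| ∈ {28}
|CD| ∈ [36, 37]
|AD| ∈ [8, 65]
|BC| ∈ [8, 65]
|AC| ∈ [0, 102]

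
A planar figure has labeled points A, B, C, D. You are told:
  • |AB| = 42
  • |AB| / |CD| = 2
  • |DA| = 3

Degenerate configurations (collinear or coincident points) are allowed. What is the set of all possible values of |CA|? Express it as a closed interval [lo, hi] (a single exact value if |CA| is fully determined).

|AB| ∈ {42}
|AD| ∈ {3}
|CD| ∈ {21}
|BD| ∈ [39, 45]
|AC| ∈ [18, 24]
|BC| ∈ [18, 66]

|CA| ∈ [18, 24]  (≈ [18.0000, 24.0000])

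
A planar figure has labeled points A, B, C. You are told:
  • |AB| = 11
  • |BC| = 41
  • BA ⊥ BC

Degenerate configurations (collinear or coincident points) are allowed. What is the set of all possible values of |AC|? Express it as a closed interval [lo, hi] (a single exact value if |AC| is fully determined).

|AC| = √(1802)  (≈ 42.4500)

|AB| ∈ {11}
|BC| ∈ {41}
|AC| ∈ {√(1802)}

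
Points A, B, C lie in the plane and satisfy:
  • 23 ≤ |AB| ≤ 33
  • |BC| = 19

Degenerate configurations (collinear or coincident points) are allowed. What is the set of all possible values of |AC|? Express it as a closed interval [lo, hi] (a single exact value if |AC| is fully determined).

|AC| ∈ [4, 52]  (≈ [4.0000, 52.0000])

|AB| ∈ [23, 33]
|BC| ∈ {19}
|AC| ∈ [4, 52]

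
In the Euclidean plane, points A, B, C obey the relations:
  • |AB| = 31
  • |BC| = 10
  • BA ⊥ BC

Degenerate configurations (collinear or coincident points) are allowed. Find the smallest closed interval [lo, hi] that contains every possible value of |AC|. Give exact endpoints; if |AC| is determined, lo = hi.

|AC| = √(1061)  (≈ 32.5730)

|AB| ∈ {31}
|BC| ∈ {10}
|AC| ∈ {√(1061)}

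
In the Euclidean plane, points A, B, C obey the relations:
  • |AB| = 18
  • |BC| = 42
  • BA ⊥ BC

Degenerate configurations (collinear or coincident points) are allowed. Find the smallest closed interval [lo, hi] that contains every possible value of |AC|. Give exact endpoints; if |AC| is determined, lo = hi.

|AB| ∈ {18}
|BC| ∈ {42}
|AC| ∈ {6·√(58)}

|AC| = 6·√(58)  (≈ 45.6946)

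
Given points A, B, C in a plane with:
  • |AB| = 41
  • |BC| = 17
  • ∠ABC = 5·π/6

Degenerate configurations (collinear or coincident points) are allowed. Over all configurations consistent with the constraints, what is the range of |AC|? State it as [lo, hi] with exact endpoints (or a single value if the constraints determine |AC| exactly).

|AB| ∈ {41}
|BC| ∈ {17}
|AC| ∈ {√(697·√(3) + 1970)}

|AC| = √(697·√(3) + 1970)  (≈ 56.3670)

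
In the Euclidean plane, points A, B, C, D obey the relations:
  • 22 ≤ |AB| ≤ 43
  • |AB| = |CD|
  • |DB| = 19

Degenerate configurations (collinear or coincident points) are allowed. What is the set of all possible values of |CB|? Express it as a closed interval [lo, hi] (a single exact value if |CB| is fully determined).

|CB| ∈ [3, 62]  (≈ [3.0000, 62.0000])

|AB| ∈ [22, 43]
|BD| ∈ {19}
|CD| ∈ [22, 43]
|AD| ∈ [3, 62]
|BC| ∈ [3, 62]
|AC| ∈ [0, 105]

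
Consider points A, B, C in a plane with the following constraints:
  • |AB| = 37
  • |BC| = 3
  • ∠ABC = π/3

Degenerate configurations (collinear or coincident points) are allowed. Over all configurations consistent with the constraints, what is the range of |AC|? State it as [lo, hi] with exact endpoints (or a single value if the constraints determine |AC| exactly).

|AB| ∈ {37}
|BC| ∈ {3}
|AC| ∈ {√(1267)}

|AC| = √(1267)  (≈ 35.5949)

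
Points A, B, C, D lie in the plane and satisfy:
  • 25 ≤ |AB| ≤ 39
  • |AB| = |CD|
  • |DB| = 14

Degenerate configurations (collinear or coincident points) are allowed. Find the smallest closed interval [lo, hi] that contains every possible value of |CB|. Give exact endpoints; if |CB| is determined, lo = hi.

|AB| ∈ [25, 39]
|BD| ∈ {14}
|CD| ∈ [25, 39]
|AD| ∈ [11, 53]
|BC| ∈ [11, 53]
|AC| ∈ [0, 92]

|CB| ∈ [11, 53]  (≈ [11.0000, 53.0000])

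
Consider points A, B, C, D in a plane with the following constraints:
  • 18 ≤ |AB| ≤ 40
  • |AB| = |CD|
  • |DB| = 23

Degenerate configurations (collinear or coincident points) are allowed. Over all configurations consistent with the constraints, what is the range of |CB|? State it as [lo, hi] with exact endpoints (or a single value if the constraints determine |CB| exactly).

|CB| ∈ [0, 63]  (≈ [0.0000, 63.0000])

|AB| ∈ [18, 40]
|BD| ∈ {23}
|CD| ∈ [18, 40]
|AD| ∈ [0, 63]
|BC| ∈ [0, 63]
|AC| ∈ [0, 103]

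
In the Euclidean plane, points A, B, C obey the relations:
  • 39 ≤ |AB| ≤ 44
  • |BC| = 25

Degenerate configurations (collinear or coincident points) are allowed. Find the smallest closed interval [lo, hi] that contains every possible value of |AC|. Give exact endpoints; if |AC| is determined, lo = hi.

|AB| ∈ [39, 44]
|BC| ∈ {25}
|AC| ∈ [14, 69]

|AC| ∈ [14, 69]  (≈ [14.0000, 69.0000])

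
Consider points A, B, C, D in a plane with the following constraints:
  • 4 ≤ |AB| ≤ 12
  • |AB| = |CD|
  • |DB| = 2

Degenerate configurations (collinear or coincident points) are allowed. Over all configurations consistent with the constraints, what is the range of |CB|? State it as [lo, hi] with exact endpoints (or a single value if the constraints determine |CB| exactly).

|CB| ∈ [2, 14]  (≈ [2.0000, 14.0000])

|AB| ∈ [4, 12]
|BD| ∈ {2}
|CD| ∈ [4, 12]
|AD| ∈ [2, 14]
|BC| ∈ [2, 14]
|AC| ∈ [0, 26]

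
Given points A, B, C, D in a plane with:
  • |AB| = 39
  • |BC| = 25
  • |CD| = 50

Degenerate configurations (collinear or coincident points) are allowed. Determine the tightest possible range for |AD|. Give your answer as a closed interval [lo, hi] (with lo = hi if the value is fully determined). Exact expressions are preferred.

|AB| ∈ {39}
|BC| ∈ {25}
|CD| ∈ {50}
|AC| ∈ [14, 64]
|BD| ∈ [25, 75]
|AD| ∈ [0, 114]

|AD| ∈ [0, 114]  (≈ [0.0000, 114.0000])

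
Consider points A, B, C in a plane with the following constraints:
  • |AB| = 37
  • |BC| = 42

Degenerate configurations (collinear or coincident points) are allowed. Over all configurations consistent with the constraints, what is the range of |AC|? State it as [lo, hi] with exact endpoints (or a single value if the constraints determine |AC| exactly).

|AB| ∈ {37}
|BC| ∈ {42}
|AC| ∈ [5, 79]

|AC| ∈ [5, 79]  (≈ [5.0000, 79.0000])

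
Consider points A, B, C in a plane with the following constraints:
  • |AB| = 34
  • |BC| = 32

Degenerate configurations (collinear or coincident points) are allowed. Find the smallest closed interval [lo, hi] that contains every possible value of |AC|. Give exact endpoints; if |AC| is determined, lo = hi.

|AC| ∈ [2, 66]  (≈ [2.0000, 66.0000])

|AB| ∈ {34}
|BC| ∈ {32}
|AC| ∈ [2, 66]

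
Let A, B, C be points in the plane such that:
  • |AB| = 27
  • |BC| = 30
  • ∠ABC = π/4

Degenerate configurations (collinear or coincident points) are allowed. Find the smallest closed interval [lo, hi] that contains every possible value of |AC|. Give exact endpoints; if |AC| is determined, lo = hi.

|AC| = 3·√(181 - 90·√(2))  (≈ 21.9883)

|AB| ∈ {27}
|BC| ∈ {30}
|AC| ∈ {3·√(181 - 90·√(2))}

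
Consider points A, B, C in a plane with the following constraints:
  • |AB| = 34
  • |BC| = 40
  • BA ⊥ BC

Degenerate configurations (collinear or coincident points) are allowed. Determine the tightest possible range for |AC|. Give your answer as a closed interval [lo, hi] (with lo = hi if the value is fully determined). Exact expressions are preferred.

|AB| ∈ {34}
|BC| ∈ {40}
|AC| ∈ {2·√(689)}

|AC| = 2·√(689)  (≈ 52.4976)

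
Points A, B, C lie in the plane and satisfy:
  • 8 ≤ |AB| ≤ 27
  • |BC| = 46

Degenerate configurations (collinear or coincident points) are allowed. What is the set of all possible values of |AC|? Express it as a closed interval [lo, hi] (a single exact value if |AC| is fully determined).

|AB| ∈ [8, 27]
|BC| ∈ {46}
|AC| ∈ [19, 73]

|AC| ∈ [19, 73]  (≈ [19.0000, 73.0000])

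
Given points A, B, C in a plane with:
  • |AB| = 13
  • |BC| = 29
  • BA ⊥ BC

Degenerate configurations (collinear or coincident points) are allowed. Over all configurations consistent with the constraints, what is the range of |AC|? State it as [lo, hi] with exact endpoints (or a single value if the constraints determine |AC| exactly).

|AC| = √(1010)  (≈ 31.7805)

|AB| ∈ {13}
|BC| ∈ {29}
|AC| ∈ {√(1010)}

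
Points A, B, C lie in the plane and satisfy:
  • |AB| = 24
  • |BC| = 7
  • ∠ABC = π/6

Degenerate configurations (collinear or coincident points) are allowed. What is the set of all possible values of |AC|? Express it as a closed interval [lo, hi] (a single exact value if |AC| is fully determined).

|AC| = √(625 - 168·√(3))  (≈ 18.2761)

|AB| ∈ {24}
|BC| ∈ {7}
|AC| ∈ {√(625 - 168·√(3))}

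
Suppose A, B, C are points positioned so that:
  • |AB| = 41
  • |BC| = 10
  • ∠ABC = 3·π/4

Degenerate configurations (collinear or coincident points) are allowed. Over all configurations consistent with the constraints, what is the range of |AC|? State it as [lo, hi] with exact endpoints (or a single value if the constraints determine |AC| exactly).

|AC| = √(410·√(2) + 1781)  (≈ 48.5883)

|AB| ∈ {41}
|BC| ∈ {10}
|AC| ∈ {√(410·√(2) + 1781)}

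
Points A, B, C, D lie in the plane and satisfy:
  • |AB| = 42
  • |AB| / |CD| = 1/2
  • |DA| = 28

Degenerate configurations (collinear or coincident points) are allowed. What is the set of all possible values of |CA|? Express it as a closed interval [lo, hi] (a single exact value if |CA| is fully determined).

|CA| ∈ [56, 112]  (≈ [56.0000, 112.0000])

|AB| ∈ {42}
|AD| ∈ {28}
|CD| ∈ {84}
|BD| ∈ [14, 70]
|AC| ∈ [56, 112]
|BC| ∈ [14, 154]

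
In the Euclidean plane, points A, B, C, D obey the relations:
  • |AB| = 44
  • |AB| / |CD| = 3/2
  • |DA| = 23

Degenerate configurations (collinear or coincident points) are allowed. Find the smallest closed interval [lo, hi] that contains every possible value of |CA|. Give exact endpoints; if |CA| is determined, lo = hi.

|CA| ∈ [19/3, 157/3]  (≈ [6.3333, 52.3333])

|AB| ∈ {44}
|AD| ∈ {23}
|CD| ∈ {88/3}
|BD| ∈ [21, 67]
|AC| ∈ [19/3, 157/3]
|BC| ∈ [0, 289/3]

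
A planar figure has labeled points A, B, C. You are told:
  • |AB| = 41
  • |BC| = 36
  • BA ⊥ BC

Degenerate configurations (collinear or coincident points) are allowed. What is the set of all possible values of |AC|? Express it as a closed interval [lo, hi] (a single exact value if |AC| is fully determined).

|AC| = √(2977)  (≈ 54.5619)

|AB| ∈ {41}
|BC| ∈ {36}
|AC| ∈ {√(2977)}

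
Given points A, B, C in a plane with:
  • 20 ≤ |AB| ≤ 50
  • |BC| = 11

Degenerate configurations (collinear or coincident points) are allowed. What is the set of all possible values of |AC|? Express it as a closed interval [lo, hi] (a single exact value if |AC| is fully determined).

|AC| ∈ [9, 61]  (≈ [9.0000, 61.0000])

|AB| ∈ [20, 50]
|BC| ∈ {11}
|AC| ∈ [9, 61]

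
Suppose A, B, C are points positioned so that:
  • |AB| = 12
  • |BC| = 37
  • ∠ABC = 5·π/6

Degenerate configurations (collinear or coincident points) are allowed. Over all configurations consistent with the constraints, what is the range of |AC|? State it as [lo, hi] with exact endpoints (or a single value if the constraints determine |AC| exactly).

|AC| = √(444·√(3) + 1513)  (≈ 47.7706)

|AB| ∈ {12}
|BC| ∈ {37}
|AC| ∈ {√(444·√(3) + 1513)}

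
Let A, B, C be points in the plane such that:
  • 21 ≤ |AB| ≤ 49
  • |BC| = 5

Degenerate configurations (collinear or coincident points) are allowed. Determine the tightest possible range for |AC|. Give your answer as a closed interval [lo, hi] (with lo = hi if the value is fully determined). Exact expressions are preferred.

|AC| ∈ [16, 54]  (≈ [16.0000, 54.0000])

|AB| ∈ [21, 49]
|BC| ∈ {5}
|AC| ∈ [16, 54]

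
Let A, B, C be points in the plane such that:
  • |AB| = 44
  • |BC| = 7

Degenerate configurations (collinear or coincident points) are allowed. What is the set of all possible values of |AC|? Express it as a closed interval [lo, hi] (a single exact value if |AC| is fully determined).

|AC| ∈ [37, 51]  (≈ [37.0000, 51.0000])

|AB| ∈ {44}
|BC| ∈ {7}
|AC| ∈ [37, 51]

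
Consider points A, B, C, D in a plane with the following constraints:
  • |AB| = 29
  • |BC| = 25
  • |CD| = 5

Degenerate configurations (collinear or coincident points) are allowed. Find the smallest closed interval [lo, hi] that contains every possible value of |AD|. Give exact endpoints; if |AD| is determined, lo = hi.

|AB| ∈ {29}
|BC| ∈ {25}
|CD| ∈ {5}
|AC| ∈ [4, 54]
|BD| ∈ [20, 30]
|AD| ∈ [0, 59]

|AD| ∈ [0, 59]  (≈ [0.0000, 59.0000])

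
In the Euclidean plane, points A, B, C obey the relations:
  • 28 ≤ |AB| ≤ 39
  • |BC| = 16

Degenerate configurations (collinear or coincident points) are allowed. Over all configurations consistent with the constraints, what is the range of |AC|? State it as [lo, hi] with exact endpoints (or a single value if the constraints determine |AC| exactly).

|AB| ∈ [28, 39]
|BC| ∈ {16}
|AC| ∈ [12, 55]

|AC| ∈ [12, 55]  (≈ [12.0000, 55.0000])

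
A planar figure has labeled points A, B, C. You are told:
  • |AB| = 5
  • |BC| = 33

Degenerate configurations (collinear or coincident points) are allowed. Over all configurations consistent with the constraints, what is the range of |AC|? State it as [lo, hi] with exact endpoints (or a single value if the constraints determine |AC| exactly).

|AB| ∈ {5}
|BC| ∈ {33}
|AC| ∈ [28, 38]

|AC| ∈ [28, 38]  (≈ [28.0000, 38.0000])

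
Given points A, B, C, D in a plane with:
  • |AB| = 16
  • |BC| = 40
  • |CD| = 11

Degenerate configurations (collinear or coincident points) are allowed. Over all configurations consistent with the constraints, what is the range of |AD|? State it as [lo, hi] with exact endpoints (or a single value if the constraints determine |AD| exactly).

|AB| ∈ {16}
|BC| ∈ {40}
|CD| ∈ {11}
|AC| ∈ [24, 56]
|BD| ∈ [29, 51]
|AD| ∈ [13, 67]

|AD| ∈ [13, 67]  (≈ [13.0000, 67.0000])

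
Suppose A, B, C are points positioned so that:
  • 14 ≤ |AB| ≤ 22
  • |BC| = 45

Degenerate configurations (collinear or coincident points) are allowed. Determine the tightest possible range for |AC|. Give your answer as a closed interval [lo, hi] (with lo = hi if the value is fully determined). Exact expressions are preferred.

|AB| ∈ [14, 22]
|BC| ∈ {45}
|AC| ∈ [23, 67]

|AC| ∈ [23, 67]  (≈ [23.0000, 67.0000])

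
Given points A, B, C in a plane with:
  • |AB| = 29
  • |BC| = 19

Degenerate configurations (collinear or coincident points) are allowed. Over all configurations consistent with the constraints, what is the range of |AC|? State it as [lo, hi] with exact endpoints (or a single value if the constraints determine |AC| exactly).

|AC| ∈ [10, 48]  (≈ [10.0000, 48.0000])

|AB| ∈ {29}
|BC| ∈ {19}
|AC| ∈ [10, 48]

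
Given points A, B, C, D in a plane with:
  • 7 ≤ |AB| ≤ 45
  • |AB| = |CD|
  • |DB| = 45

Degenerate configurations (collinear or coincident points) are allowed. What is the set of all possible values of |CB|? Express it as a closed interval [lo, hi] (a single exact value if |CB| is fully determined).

|CB| ∈ [0, 90]  (≈ [0.0000, 90.0000])

|AB| ∈ [7, 45]
|BD| ∈ {45}
|CD| ∈ [7, 45]
|AD| ∈ [0, 90]
|BC| ∈ [0, 90]
|AC| ∈ [0, 135]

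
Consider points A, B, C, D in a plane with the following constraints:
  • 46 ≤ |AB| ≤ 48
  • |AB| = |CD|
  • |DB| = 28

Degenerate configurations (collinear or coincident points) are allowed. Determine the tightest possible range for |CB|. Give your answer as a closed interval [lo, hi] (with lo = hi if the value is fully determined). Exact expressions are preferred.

|AB| ∈ [46, 48]
|BD| ∈ {28}
|CD| ∈ [46, 48]
|AD| ∈ [18, 76]
|BC| ∈ [18, 76]
|AC| ∈ [0, 124]

|CB| ∈ [18, 76]  (≈ [18.0000, 76.0000])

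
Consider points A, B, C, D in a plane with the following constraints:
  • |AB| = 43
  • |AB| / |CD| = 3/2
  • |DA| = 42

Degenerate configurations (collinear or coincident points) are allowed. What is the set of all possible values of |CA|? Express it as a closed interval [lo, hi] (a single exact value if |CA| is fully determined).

|CA| ∈ [40/3, 212/3]  (≈ [13.3333, 70.6667])

|AB| ∈ {43}
|AD| ∈ {42}
|CD| ∈ {86/3}
|BD| ∈ [1, 85]
|AC| ∈ [40/3, 212/3]
|BC| ∈ [0, 341/3]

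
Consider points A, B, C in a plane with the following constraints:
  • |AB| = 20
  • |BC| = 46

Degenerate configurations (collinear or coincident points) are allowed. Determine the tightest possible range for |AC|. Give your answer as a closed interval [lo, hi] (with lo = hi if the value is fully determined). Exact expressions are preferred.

|AC| ∈ [26, 66]  (≈ [26.0000, 66.0000])

|AB| ∈ {20}
|BC| ∈ {46}
|AC| ∈ [26, 66]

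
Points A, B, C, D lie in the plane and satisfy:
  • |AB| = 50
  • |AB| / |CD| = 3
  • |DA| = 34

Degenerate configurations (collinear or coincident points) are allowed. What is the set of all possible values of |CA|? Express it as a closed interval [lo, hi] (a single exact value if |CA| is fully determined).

|CA| ∈ [52/3, 152/3]  (≈ [17.3333, 50.6667])

|AB| ∈ {50}
|AD| ∈ {34}
|CD| ∈ {50/3}
|BD| ∈ [16, 84]
|AC| ∈ [52/3, 152/3]
|BC| ∈ [0, 302/3]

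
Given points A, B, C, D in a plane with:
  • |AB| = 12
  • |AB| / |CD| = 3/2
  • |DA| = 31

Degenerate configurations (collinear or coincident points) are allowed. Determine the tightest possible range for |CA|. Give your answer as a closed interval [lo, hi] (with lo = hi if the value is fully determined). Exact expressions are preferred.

|AB| ∈ {12}
|AD| ∈ {31}
|CD| ∈ {8}
|BD| ∈ [19, 43]
|AC| ∈ [23, 39]
|BC| ∈ [11, 51]

|CA| ∈ [23, 39]  (≈ [23.0000, 39.0000])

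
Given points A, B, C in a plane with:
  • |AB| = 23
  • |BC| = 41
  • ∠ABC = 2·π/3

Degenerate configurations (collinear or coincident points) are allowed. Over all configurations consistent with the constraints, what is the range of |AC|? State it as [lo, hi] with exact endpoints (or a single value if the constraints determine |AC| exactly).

|AC| = √(3153)  (≈ 56.1516)

|AB| ∈ {23}
|BC| ∈ {41}
|AC| ∈ {√(3153)}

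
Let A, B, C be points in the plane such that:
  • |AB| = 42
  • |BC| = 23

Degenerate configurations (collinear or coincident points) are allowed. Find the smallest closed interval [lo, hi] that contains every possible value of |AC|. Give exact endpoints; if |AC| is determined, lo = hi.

|AC| ∈ [19, 65]  (≈ [19.0000, 65.0000])

|AB| ∈ {42}
|BC| ∈ {23}
|AC| ∈ [19, 65]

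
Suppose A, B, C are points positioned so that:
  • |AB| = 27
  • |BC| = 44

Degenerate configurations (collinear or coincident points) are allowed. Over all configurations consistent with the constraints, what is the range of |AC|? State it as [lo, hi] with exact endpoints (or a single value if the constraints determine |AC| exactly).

|AC| ∈ [17, 71]  (≈ [17.0000, 71.0000])

|AB| ∈ {27}
|BC| ∈ {44}
|AC| ∈ [17, 71]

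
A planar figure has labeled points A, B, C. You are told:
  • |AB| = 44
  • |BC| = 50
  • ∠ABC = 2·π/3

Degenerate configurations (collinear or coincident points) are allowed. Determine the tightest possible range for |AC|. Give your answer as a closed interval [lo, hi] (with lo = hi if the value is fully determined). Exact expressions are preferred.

|AB| ∈ {44}
|BC| ∈ {50}
|AC| ∈ {2·√(1659)}

|AC| = 2·√(1659)  (≈ 81.4616)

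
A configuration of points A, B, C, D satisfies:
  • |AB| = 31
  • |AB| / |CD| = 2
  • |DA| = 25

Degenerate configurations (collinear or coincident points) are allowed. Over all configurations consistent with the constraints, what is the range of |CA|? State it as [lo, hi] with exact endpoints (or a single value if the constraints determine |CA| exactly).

|AB| ∈ {31}
|AD| ∈ {25}
|CD| ∈ {31/2}
|BD| ∈ [6, 56]
|AC| ∈ [19/2, 81/2]
|BC| ∈ [0, 143/2]

|CA| ∈ [19/2, 81/2]  (≈ [9.5000, 40.5000])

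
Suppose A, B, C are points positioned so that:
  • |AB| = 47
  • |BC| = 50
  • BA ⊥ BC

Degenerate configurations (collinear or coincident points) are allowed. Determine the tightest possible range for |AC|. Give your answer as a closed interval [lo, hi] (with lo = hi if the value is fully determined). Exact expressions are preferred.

|AC| = √(4709)  (≈ 68.6222)

|AB| ∈ {47}
|BC| ∈ {50}
|AC| ∈ {√(4709)}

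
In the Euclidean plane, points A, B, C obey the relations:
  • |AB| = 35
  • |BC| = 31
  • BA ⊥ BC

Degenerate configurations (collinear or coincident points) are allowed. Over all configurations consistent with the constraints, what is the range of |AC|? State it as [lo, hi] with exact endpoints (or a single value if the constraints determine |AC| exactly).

|AB| ∈ {35}
|BC| ∈ {31}
|AC| ∈ {√(2186)}

|AC| = √(2186)  (≈ 46.7547)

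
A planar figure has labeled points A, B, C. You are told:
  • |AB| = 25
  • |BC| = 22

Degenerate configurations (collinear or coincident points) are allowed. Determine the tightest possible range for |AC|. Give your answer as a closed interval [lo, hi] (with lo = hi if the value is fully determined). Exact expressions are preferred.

|AB| ∈ {25}
|BC| ∈ {22}
|AC| ∈ [3, 47]

|AC| ∈ [3, 47]  (≈ [3.0000, 47.0000])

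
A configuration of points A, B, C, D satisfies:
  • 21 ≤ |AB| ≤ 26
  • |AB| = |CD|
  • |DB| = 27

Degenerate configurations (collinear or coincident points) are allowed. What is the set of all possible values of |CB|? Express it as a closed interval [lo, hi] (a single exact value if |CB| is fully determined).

|AB| ∈ [21, 26]
|BD| ∈ {27}
|CD| ∈ [21, 26]
|AD| ∈ [1, 53]
|BC| ∈ [1, 53]
|AC| ∈ [0, 79]

|CB| ∈ [1, 53]  (≈ [1.0000, 53.0000])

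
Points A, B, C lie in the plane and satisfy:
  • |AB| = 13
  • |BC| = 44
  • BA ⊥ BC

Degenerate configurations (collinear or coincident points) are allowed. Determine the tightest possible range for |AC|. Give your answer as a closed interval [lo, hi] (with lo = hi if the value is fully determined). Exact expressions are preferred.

|AC| = √(2105)  (≈ 45.8803)

|AB| ∈ {13}
|BC| ∈ {44}
|AC| ∈ {√(2105)}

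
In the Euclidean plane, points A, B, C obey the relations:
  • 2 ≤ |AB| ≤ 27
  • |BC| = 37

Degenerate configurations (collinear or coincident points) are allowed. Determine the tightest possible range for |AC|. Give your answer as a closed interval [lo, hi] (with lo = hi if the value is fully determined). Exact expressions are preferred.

|AB| ∈ [2, 27]
|BC| ∈ {37}
|AC| ∈ [10, 64]

|AC| ∈ [10, 64]  (≈ [10.0000, 64.0000])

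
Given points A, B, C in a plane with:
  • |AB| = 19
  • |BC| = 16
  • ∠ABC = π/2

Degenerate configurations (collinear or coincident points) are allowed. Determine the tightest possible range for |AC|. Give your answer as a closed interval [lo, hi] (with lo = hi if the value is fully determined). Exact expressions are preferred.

|AB| ∈ {19}
|BC| ∈ {16}
|AC| ∈ {√(617)}

|AC| = √(617)  (≈ 24.8395)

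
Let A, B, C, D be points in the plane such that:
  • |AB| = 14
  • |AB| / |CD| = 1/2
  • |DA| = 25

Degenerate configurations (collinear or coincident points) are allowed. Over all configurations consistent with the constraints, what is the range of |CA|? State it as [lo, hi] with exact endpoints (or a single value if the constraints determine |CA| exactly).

|AB| ∈ {14}
|AD| ∈ {25}
|CD| ∈ {28}
|BD| ∈ [11, 39]
|AC| ∈ [3, 53]
|BC| ∈ [0, 67]

|CA| ∈ [3, 53]  (≈ [3.0000, 53.0000])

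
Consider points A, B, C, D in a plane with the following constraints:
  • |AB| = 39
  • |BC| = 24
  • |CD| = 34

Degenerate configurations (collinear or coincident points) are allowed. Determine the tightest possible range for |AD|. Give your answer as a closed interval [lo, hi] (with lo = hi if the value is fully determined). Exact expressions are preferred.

|AD| ∈ [0, 97]  (≈ [0.0000, 97.0000])

|AB| ∈ {39}
|BC| ∈ {24}
|CD| ∈ {34}
|AC| ∈ [15, 63]
|BD| ∈ [10, 58]
|AD| ∈ [0, 97]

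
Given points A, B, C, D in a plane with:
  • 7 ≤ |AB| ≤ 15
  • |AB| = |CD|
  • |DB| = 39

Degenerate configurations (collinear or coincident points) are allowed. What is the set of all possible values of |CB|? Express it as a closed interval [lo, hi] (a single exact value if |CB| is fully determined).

|CB| ∈ [24, 54]  (≈ [24.0000, 54.0000])

|AB| ∈ [7, 15]
|BD| ∈ {39}
|CD| ∈ [7, 15]
|AD| ∈ [24, 54]
|BC| ∈ [24, 54]
|AC| ∈ [9, 69]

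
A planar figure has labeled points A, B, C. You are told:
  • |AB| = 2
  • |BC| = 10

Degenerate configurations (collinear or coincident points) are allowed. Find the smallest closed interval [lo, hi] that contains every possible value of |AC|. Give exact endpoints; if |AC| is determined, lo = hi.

|AB| ∈ {2}
|BC| ∈ {10}
|AC| ∈ [8, 12]

|AC| ∈ [8, 12]  (≈ [8.0000, 12.0000])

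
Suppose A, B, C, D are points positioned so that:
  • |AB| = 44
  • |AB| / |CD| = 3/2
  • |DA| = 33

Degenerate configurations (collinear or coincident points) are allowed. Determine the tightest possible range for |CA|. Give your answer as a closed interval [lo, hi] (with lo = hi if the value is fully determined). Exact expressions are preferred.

|AB| ∈ {44}
|AD| ∈ {33}
|CD| ∈ {88/3}
|BD| ∈ [11, 77]
|AC| ∈ [11/3, 187/3]
|BC| ∈ [0, 319/3]

|CA| ∈ [11/3, 187/3]  (≈ [3.6667, 62.3333])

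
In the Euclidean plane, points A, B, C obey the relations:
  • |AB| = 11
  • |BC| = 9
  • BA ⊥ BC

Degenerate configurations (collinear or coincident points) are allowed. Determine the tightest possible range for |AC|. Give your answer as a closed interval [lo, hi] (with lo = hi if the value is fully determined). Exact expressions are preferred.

|AB| ∈ {11}
|BC| ∈ {9}
|AC| ∈ {√(202)}

|AC| = √(202)  (≈ 14.2127)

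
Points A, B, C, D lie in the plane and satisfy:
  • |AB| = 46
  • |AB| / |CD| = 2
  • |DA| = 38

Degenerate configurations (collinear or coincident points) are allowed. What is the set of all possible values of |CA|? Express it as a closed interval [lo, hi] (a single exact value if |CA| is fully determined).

|AB| ∈ {46}
|AD| ∈ {38}
|CD| ∈ {23}
|BD| ∈ [8, 84]
|AC| ∈ [15, 61]
|BC| ∈ [0, 107]

|CA| ∈ [15, 61]  (≈ [15.0000, 61.0000])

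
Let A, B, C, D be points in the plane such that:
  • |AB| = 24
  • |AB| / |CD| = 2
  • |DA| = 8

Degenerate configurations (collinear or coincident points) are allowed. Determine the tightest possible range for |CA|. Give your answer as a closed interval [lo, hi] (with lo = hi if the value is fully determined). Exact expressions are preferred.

|CA| ∈ [4, 20]  (≈ [4.0000, 20.0000])

|AB| ∈ {24}
|AD| ∈ {8}
|CD| ∈ {12}
|BD| ∈ [16, 32]
|AC| ∈ [4, 20]
|BC| ∈ [4, 44]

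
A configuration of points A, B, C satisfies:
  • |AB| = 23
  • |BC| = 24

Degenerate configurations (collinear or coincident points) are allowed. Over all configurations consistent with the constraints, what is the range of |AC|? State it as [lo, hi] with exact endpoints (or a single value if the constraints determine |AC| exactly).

|AC| ∈ [1, 47]  (≈ [1.0000, 47.0000])

|AB| ∈ {23}
|BC| ∈ {24}
|AC| ∈ [1, 47]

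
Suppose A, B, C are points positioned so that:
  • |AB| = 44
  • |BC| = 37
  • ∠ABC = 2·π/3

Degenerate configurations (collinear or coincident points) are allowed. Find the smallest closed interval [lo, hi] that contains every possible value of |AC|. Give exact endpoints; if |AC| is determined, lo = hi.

|AB| ∈ {44}
|BC| ∈ {37}
|AC| ∈ {√(4933)}

|AC| = √(4933)  (≈ 70.2353)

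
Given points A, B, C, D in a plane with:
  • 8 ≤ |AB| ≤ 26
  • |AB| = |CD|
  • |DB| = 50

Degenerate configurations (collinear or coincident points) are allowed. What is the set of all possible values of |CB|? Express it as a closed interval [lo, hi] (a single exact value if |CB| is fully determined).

|AB| ∈ [8, 26]
|BD| ∈ {50}
|CD| ∈ [8, 26]
|AD| ∈ [24, 76]
|BC| ∈ [24, 76]
|AC| ∈ [0, 102]

|CB| ∈ [24, 76]  (≈ [24.0000, 76.0000])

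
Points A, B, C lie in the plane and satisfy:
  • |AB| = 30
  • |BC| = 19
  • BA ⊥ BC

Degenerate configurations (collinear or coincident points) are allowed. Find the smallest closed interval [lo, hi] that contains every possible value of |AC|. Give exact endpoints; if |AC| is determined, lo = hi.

|AB| ∈ {30}
|BC| ∈ {19}
|AC| ∈ {√(1261)}

|AC| = √(1261)  (≈ 35.5106)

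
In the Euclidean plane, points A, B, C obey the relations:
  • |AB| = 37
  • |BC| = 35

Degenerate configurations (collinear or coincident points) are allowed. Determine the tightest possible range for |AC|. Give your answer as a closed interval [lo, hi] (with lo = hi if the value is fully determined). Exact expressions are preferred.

|AC| ∈ [2, 72]  (≈ [2.0000, 72.0000])

|AB| ∈ {37}
|BC| ∈ {35}
|AC| ∈ [2, 72]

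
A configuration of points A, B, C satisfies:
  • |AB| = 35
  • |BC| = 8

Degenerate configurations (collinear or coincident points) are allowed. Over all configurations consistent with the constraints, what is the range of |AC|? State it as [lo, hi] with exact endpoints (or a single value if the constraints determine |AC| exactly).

|AC| ∈ [27, 43]  (≈ [27.0000, 43.0000])

|AB| ∈ {35}
|BC| ∈ {8}
|AC| ∈ [27, 43]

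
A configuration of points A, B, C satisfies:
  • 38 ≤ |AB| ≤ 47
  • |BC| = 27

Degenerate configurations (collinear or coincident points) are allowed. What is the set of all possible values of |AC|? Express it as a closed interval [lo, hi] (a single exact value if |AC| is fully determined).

|AC| ∈ [11, 74]  (≈ [11.0000, 74.0000])

|AB| ∈ [38, 47]
|BC| ∈ {27}
|AC| ∈ [11, 74]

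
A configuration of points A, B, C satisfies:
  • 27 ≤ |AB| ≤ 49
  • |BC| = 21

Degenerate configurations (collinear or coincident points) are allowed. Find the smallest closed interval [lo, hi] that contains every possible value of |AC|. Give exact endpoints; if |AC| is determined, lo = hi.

|AB| ∈ [27, 49]
|BC| ∈ {21}
|AC| ∈ [6, 70]

|AC| ∈ [6, 70]  (≈ [6.0000, 70.0000])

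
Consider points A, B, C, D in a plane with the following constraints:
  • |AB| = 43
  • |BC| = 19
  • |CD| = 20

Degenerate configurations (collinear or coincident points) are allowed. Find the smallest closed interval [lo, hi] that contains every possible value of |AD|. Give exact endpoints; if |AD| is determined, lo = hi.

|AD| ∈ [4, 82]  (≈ [4.0000, 82.0000])

|AB| ∈ {43}
|BC| ∈ {19}
|CD| ∈ {20}
|AC| ∈ [24, 62]
|BD| ∈ [1, 39]
|AD| ∈ [4, 82]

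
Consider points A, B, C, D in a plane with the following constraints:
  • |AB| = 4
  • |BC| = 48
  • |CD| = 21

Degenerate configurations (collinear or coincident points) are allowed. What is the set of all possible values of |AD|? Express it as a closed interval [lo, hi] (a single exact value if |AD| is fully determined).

|AD| ∈ [23, 73]  (≈ [23.0000, 73.0000])

|AB| ∈ {4}
|BC| ∈ {48}
|CD| ∈ {21}
|AC| ∈ [44, 52]
|BD| ∈ [27, 69]
|AD| ∈ [23, 73]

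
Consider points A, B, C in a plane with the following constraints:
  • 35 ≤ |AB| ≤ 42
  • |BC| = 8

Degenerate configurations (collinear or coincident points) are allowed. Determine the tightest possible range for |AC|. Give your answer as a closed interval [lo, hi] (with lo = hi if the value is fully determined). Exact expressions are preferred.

|AB| ∈ [35, 42]
|BC| ∈ {8}
|AC| ∈ [27, 50]

|AC| ∈ [27, 50]  (≈ [27.0000, 50.0000])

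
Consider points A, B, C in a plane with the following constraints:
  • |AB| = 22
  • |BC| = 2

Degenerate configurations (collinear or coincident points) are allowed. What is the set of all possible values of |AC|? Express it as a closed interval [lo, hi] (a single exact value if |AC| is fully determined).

|AB| ∈ {22}
|BC| ∈ {2}
|AC| ∈ [20, 24]

|AC| ∈ [20, 24]  (≈ [20.0000, 24.0000])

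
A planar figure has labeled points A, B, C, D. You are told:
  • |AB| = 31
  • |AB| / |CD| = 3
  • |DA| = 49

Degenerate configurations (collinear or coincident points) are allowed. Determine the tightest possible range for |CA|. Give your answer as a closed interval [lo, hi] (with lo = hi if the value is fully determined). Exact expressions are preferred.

|CA| ∈ [116/3, 178/3]  (≈ [38.6667, 59.3333])

|AB| ∈ {31}
|AD| ∈ {49}
|CD| ∈ {31/3}
|BD| ∈ [18, 80]
|AC| ∈ [116/3, 178/3]
|BC| ∈ [23/3, 271/3]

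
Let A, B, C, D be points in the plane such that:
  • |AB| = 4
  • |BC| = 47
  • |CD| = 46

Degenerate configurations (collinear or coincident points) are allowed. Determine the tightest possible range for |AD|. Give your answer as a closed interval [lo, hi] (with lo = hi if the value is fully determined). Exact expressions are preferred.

|AB| ∈ {4}
|BC| ∈ {47}
|CD| ∈ {46}
|AC| ∈ [43, 51]
|BD| ∈ [1, 93]
|AD| ∈ [0, 97]

|AD| ∈ [0, 97]  (≈ [0.0000, 97.0000])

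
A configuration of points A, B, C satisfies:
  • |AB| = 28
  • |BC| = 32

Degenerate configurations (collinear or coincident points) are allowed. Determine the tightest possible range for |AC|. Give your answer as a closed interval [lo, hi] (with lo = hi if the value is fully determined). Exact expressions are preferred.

|AB| ∈ {28}
|BC| ∈ {32}
|AC| ∈ [4, 60]

|AC| ∈ [4, 60]  (≈ [4.0000, 60.0000])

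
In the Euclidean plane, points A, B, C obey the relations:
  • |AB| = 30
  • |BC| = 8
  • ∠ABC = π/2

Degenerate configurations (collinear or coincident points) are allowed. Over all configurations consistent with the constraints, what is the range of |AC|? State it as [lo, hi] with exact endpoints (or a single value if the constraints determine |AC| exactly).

|AB| ∈ {30}
|BC| ∈ {8}
|AC| ∈ {2·√(241)}

|AC| = 2·√(241)  (≈ 31.0483)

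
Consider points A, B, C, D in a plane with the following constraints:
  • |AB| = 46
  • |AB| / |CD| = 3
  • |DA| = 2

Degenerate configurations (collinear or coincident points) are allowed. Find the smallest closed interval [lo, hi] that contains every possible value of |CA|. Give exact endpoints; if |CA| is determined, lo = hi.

|AB| ∈ {46}
|AD| ∈ {2}
|CD| ∈ {46/3}
|BD| ∈ [44, 48]
|AC| ∈ [40/3, 52/3]
|BC| ∈ [86/3, 190/3]

|CA| ∈ [40/3, 52/3]  (≈ [13.3333, 17.3333])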